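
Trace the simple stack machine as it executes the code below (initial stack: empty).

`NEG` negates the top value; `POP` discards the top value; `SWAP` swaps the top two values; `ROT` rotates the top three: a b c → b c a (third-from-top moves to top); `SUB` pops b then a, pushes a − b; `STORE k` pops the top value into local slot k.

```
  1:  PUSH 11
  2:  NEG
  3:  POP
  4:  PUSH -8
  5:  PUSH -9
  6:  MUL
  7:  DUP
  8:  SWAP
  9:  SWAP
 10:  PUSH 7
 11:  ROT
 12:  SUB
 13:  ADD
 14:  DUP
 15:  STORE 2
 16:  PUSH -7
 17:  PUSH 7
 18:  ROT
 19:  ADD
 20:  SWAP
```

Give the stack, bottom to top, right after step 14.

[7, 7]

PUSH 11 → 11
NEG     → -11
POP     → (empty)
PUSH -8 → -8
PUSH -9 → -8 -9
MUL     → 72
DUP     → 72 72
SWAP    → 72 72
SWAP    → 72 72
PUSH 7  → 72 72 7
ROT     → 72 7 72
SUB     → 72 -65
ADD     → 7
DUP     → 7 7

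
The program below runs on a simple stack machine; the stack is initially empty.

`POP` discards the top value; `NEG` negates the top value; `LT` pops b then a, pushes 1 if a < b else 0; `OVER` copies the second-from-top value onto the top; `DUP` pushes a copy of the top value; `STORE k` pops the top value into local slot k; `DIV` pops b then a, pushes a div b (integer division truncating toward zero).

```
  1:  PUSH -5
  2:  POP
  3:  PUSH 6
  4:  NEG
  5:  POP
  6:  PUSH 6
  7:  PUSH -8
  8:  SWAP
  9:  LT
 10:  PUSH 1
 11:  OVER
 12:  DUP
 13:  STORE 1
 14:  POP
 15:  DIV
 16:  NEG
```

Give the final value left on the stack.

-1

PUSH -5 : -5
POP     : (empty)
PUSH 6  : 6
NEG     : -6
POP     : (empty)
PUSH 6  : 6
PUSH -8 : 6 -8
SWAP    : -8 6
LT      : 1
PUSH 1  : 1 1
OVER    : 1 1 1
DUP     : 1 1 1 1
STORE 1 : 1 1 1
POP     : 1 1
DIV     : 1
NEG     : -1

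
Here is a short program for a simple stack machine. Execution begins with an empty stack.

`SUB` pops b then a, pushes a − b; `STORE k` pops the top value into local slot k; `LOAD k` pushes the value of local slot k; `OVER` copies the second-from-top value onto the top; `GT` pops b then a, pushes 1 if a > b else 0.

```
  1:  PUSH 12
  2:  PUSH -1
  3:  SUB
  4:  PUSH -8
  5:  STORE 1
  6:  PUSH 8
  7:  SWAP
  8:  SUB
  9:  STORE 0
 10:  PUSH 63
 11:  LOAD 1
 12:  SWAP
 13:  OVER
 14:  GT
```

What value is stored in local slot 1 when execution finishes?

-8

PUSH 12 → [12]
PUSH -1 → [12, -1]
SUB     → [13]
PUSH -8 → [13, -8]
STORE 1 → [13]
PUSH 8  → [13, 8]
SWAP    → [8, 13]
SUB     → [-5]
STORE 0 → []
PUSH 63 → [63]
LOAD 1  → [63, -8]
SWAP    → [-8, 63]
OVER    → [-8, 63, -8]
GT      → [-8, 1]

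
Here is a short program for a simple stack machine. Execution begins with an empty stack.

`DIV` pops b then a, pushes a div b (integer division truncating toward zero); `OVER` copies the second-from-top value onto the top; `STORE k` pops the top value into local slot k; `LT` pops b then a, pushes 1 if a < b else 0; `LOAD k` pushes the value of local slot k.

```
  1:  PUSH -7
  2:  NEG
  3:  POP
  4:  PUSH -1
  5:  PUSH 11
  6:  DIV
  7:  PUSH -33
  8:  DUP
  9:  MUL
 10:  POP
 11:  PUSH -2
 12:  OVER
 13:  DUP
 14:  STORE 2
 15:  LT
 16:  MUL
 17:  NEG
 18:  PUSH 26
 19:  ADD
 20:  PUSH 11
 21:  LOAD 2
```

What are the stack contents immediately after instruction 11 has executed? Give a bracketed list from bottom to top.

PUSH -7   -7
NEG       7
POP       (empty)
PUSH -1   -1
PUSH 11   -1 11
DIV       0
PUSH -33  0 -33
DUP       0 -33 -33
MUL       0 1089
POP       0
PUSH -2   0 -2

[0, -2]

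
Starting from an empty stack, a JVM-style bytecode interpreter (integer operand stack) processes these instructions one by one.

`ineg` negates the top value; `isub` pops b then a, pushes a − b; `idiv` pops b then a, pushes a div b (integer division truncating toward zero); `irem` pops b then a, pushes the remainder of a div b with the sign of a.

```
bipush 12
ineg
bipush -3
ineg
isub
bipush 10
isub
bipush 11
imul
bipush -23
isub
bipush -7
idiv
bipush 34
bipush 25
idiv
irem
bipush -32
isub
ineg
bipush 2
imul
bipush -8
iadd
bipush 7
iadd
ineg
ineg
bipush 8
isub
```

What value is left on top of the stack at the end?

bipush 12  -> 12
ineg       -> -12
bipush -3  -> -12 -3
ineg       -> -12 3
isub       -> -15
bipush 10  -> -15 10
isub       -> -25
bipush 11  -> -25 11
imul       -> -275
bipush -23 -> -275 -23
isub       -> -252
bipush -7  -> -252 -7
idiv       -> 36
bipush 34  -> 36 34
bipush 25  -> 36 34 25
idiv       -> 36 1
irem       -> 0
bipush -32 -> 0 -32
isub       -> 32
ineg       -> -32
bipush 2   -> -32 2
imul       -> -64
bipush -8  -> -64 -8
iadd       -> -72
bipush 7   -> -72 7
iadd       -> -65
ineg       -> 65
ineg       -> -65
bipush 8   -> -65 8
isub       -> -73

-73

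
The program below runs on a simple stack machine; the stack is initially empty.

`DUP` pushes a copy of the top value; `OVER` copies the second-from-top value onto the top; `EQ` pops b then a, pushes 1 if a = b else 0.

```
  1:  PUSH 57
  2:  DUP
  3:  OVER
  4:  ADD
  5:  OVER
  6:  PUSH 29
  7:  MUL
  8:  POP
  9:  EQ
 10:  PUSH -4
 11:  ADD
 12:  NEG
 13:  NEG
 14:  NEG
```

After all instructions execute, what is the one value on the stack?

PUSH 57  57
DUP      57 57
OVER     57 57 57
ADD      57 114
OVER     57 114 57
PUSH 29  57 114 57 29
MUL      57 114 1653
POP      57 114
EQ       0
PUSH -4  0 -4
ADD      -4
NEG      4
NEG      -4
NEG      4

4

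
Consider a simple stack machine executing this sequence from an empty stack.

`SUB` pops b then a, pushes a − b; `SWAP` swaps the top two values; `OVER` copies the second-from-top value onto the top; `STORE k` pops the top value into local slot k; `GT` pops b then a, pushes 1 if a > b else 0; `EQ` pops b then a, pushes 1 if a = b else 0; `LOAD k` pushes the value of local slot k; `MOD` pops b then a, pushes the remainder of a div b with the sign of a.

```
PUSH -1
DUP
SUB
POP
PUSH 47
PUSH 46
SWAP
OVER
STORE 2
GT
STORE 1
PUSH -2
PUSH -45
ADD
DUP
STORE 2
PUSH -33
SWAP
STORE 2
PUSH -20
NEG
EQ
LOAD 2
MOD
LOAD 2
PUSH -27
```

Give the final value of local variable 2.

-47

PUSH -1  : -1
DUP      : -1 -1
SUB      : 0
POP      : (empty)
PUSH 47  : 47
PUSH 46  : 47 46
SWAP     : 46 47
OVER     : 46 47 46
STORE 2  : 46 47
GT       : 0
STORE 1  : (empty)
PUSH -2  : -2
PUSH -45 : -2 -45
ADD      : -47
DUP      : -47 -47
STORE 2  : -47
PUSH -33 : -47 -33
SWAP     : -33 -47
STORE 2  : -33
PUSH -20 : -33 -20
NEG      : -33 20
EQ       : 0
LOAD 2   : 0 -47
MOD      : 0
LOAD 2   : 0 -47
PUSH -27 : 0 -47 -27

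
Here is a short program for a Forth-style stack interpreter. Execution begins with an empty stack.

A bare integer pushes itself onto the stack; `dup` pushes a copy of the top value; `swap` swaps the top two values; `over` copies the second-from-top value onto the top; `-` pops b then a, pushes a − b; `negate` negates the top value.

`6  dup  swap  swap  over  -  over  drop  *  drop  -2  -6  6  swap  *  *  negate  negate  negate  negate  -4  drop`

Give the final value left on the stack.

72

6      : 6
dup    : 6 6
swap   : 6 6
swap   : 6 6
over   : 6 6 6
-      : 6 0
over   : 6 0 6
drop   : 6 0
*      : 0
drop   : (empty)
-2     : -2
-6     : -2 -6
6      : -2 -6 6
swap   : -2 6 -6
*      : -2 -36
*      : 72
negate : -72
negate : 72
negate : -72
negate : 72
-4     : 72 -4
drop   : 72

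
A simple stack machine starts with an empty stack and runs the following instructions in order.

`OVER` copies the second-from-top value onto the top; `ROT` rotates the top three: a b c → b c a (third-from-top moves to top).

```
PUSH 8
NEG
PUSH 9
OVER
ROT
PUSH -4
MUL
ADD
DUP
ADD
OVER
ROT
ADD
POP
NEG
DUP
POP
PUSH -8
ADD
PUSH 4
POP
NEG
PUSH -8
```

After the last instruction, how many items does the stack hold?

2

PUSH 8  → [8]
NEG     → [-8]
PUSH 9  → [-8, 9]
OVER    → [-8, 9, -8]
ROT     → [9, -8, -8]
PUSH -4 → [9, -8, -8, -4]
MUL     → [9, -8, 32]
ADD     → [9, 24]
DUP     → [9, 24, 24]
ADD     → [9, 48]
OVER    → [9, 48, 9]
ROT     → [48, 9, 9]
ADD     → [48, 18]
POP     → [48]
NEG     → [-48]
DUP     → [-48, -48]
POP     → [-48]
PUSH -8 → [-48, -8]
ADD     → [-56]
PUSH 4  → [-56, 4]
POP     → [-56]
NEG     → [56]
PUSH -8 → [56, -8]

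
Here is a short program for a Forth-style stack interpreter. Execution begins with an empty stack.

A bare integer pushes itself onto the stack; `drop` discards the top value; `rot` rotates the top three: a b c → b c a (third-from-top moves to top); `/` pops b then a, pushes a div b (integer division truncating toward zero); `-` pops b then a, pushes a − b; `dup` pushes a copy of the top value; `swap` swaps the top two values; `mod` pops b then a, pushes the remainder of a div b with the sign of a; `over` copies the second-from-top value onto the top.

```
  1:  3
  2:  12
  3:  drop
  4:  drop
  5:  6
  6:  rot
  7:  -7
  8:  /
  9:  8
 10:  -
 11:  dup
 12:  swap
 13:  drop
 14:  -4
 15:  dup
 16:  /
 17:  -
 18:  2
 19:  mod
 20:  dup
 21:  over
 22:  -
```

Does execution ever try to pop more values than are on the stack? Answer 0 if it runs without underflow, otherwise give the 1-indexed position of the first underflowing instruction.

3    : [3]
12   : [3, 12]
drop : [3]
drop : []
6    : [6]
rot  — needs 3 operands, stack has 1 → underflow

6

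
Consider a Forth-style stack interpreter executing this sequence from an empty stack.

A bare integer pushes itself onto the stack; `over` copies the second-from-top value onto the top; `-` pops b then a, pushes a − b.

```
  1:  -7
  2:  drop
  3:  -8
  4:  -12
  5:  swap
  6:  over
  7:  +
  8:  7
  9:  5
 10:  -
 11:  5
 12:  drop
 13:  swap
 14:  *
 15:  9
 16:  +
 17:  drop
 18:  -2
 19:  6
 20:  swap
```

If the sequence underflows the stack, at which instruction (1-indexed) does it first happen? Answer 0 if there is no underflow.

-7   : [-7]
drop : []
-8   : [-8]
-12  : [-8, -12]
swap : [-12, -8]
over : [-12, -8, -12]
+    : [-12, -20]
7    : [-12, -20, 7]
5    : [-12, -20, 7, 5]
-    : [-12, -20, 2]
5    : [-12, -20, 2, 5]
drop : [-12, -20, 2]
swap : [-12, 2, -20]
*    : [-12, -40]
9    : [-12, -40, 9]
+    : [-12, -31]
drop : [-12]
-2   : [-12, -2]
6    : [-12, -2, 6]
swap : [-12, 6, -2]

0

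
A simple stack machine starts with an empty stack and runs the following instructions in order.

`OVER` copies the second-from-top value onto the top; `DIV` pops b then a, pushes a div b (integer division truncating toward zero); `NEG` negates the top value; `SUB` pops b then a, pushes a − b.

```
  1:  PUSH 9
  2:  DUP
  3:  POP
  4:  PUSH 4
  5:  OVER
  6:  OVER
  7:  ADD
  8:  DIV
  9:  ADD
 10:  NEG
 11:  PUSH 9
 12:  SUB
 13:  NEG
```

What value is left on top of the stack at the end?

18

PUSH 9 -> 9
DUP    -> 9 9
POP    -> 9
PUSH 4 -> 9 4
OVER   -> 9 4 9
OVER   -> 9 4 9 4
ADD    -> 9 4 13
DIV    -> 9 0
ADD    -> 9
NEG    -> -9
PUSH 9 -> -9 9
SUB    -> -18
NEG    -> 18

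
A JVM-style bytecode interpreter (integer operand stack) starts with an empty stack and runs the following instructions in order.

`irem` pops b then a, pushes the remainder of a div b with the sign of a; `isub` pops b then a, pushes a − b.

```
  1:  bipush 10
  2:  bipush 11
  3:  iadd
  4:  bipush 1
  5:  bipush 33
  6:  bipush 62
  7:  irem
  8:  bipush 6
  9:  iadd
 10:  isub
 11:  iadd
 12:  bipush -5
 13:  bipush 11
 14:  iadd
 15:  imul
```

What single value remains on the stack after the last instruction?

-102

bipush 10  10
bipush 11  10 11
iadd       21
bipush 1   21 1
bipush 33  21 1 33
bipush 62  21 1 33 62
irem       21 1 33
bipush 6   21 1 33 6
iadd       21 1 39
isub       21 -38
iadd       -17
bipush -5  -17 -5
bipush 11  -17 -5 11
iadd       -17 6
imul       -102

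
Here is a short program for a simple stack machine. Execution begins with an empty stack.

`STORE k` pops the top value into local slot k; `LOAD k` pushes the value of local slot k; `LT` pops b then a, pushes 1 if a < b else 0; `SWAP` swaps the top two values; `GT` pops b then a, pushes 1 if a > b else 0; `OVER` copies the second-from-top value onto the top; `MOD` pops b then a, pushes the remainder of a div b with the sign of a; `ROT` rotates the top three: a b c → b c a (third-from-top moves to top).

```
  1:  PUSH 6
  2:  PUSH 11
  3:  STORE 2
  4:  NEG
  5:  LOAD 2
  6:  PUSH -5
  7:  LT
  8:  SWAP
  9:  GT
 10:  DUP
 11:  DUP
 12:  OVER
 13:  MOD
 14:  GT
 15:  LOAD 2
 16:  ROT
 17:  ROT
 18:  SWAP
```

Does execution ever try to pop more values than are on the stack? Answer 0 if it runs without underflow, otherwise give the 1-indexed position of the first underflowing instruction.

PUSH 6   6
PUSH 11  6 11
STORE 2  6
NEG      -6
LOAD 2   -6 11
PUSH -5  -6 11 -5
LT       -6 0
SWAP     0 -6
GT       1
DUP      1 1
DUP      1 1 1
OVER     1 1 1 1
MOD      1 1 0
GT       1 1
LOAD 2   1 1 11
ROT      1 11 1
ROT      11 1 1
SWAP     11 1 1

0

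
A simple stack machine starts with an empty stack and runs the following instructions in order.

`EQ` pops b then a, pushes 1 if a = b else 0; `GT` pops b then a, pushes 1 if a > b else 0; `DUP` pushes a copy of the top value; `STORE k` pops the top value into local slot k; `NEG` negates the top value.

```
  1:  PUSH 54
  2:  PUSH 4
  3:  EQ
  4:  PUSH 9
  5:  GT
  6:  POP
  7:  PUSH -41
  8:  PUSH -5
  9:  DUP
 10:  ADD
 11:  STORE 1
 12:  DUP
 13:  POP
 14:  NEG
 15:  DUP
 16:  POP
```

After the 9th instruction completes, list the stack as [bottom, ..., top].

[-41, -5, -5]

PUSH 54  : 54
PUSH 4   : 54 4
EQ       : 0
PUSH 9   : 0 9
GT       : 0
POP      : (empty)
PUSH -41 : -41
PUSH -5  : -41 -5
DUP      : -41 -5 -5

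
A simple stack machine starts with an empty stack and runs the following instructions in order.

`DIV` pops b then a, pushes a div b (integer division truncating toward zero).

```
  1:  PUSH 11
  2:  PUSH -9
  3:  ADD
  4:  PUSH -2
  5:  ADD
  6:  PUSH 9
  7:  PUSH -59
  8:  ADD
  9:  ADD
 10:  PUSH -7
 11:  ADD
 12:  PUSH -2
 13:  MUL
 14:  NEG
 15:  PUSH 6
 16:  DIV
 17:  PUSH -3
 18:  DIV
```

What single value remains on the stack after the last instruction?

6

PUSH 11  → 11
PUSH -9  → 11 -9
ADD      → 2
PUSH -2  → 2 -2
ADD      → 0
PUSH 9   → 0 9
PUSH -59 → 0 9 -59
ADD      → 0 -50
ADD      → -50
PUSH -7  → -50 -7
ADD      → -57
PUSH -2  → -57 -2
MUL      → 114
NEG      → -114
PUSH 6   → -114 6
DIV      → -19
PUSH -3  → -19 -3
DIV      → 6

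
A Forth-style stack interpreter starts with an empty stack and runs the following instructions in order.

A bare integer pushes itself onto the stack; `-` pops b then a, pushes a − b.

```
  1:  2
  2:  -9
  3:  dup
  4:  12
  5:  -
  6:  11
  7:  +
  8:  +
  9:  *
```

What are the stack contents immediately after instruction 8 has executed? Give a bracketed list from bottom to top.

[2, -19]

2   -> 2
-9  -> 2 -9
dup -> 2 -9 -9
12  -> 2 -9 -9 12
-   -> 2 -9 -21
11  -> 2 -9 -21 11
+   -> 2 -9 -10
+   -> 2 -19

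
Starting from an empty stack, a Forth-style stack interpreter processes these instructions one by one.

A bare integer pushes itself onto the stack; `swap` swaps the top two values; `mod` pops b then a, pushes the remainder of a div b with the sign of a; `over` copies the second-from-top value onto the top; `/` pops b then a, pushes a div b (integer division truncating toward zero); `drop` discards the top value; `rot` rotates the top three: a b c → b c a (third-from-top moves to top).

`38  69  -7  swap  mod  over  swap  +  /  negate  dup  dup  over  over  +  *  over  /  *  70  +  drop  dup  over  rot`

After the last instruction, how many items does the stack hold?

3

38     : [38]
69     : [38, 69]
-7     : [38, 69, -7]
swap   : [38, -7, 69]
mod    : [38, -7]
over   : [38, -7, 38]
swap   : [38, 38, -7]
+      : [38, 31]
/      : [1]
negate : [-1]
dup    : [-1, -1]
dup    : [-1, -1, -1]
over   : [-1, -1, -1, -1]
over   : [-1, -1, -1, -1, -1]
+      : [-1, -1, -1, -2]
*      : [-1, -1, 2]
over   : [-1, -1, 2, -1]
/      : [-1, -1, -2]
*      : [-1, 2]
70     : [-1, 2, 70]
+      : [-1, 72]
drop   : [-1]
dup    : [-1, -1]
over   : [-1, -1, -1]
rot    : [-1, -1, -1]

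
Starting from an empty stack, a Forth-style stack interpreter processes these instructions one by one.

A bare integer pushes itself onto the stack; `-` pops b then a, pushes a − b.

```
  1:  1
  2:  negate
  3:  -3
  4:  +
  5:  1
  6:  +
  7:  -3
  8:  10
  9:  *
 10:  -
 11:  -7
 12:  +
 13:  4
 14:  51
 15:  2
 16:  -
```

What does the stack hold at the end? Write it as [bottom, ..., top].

1       [1]
negate  [-1]
-3      [-1, -3]
+       [-4]
1       [-4, 1]
+       [-3]
-3      [-3, -3]
10      [-3, -3, 10]
*       [-3, -30]
-       [27]
-7      [27, -7]
+       [20]
4       [20, 4]
51      [20, 4, 51]
2       [20, 4, 51, 2]
-       [20, 4, 49]

[20, 4, 49]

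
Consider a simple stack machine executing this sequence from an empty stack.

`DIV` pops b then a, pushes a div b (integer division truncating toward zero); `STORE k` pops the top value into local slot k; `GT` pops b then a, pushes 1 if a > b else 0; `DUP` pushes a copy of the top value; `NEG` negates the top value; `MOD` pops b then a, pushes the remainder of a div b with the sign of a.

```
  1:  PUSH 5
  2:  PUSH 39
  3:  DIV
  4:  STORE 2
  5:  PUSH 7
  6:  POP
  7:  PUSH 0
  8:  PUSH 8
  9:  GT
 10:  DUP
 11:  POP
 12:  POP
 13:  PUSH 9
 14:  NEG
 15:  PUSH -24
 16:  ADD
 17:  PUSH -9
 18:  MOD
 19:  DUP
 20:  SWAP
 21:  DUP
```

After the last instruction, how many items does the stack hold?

PUSH 5   -> 5
PUSH 39  -> 5 39
DIV      -> 0
STORE 2  -> (empty)
PUSH 7   -> 7
POP      -> (empty)
PUSH 0   -> 0
PUSH 8   -> 0 8
GT       -> 0
DUP      -> 0 0
POP      -> 0
POP      -> (empty)
PUSH 9   -> 9
NEG      -> -9
PUSH -24 -> -9 -24
ADD      -> -33
PUSH -9  -> -33 -9
MOD      -> -6
DUP      -> -6 -6
SWAP     -> -6 -6
DUP      -> -6 -6 -6

3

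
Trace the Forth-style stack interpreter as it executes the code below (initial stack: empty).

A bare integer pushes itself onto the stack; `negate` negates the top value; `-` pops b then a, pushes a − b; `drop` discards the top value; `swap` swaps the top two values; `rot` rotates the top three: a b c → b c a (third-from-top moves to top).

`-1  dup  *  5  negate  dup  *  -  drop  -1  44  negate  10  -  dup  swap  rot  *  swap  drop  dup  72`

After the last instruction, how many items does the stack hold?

3

-1     -> -1
dup    -> -1 -1
*      -> 1
5      -> 1 5
negate -> 1 -5
dup    -> 1 -5 -5
*      -> 1 25
-      -> -24
drop   -> (empty)
-1     -> -1
44     -> -1 44
negate -> -1 -44
10     -> -1 -44 10
-      -> -1 -54
dup    -> -1 -54 -54
swap   -> -1 -54 -54
rot    -> -54 -54 -1
*      -> -54 54
swap   -> 54 -54
drop   -> 54
dup    -> 54 54
72     -> 54 54 72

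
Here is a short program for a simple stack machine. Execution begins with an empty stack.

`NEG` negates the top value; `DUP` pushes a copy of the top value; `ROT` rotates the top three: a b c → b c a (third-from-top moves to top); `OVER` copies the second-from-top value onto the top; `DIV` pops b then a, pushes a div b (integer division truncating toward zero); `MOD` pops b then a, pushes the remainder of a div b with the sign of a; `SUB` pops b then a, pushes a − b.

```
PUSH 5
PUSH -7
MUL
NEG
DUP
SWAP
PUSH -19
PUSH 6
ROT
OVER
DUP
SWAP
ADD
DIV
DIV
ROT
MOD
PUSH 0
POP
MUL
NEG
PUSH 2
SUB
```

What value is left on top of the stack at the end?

55

PUSH 5    5
PUSH -7   5 -7
MUL       -35
NEG       35
DUP       35 35
SWAP      35 35
PUSH -19  35 35 -19
PUSH 6    35 35 -19 6
ROT       35 -19 6 35
OVER      35 -19 6 35 6
DUP       35 -19 6 35 6 6
SWAP      35 -19 6 35 6 6
ADD       35 -19 6 35 12
DIV       35 -19 6 2
DIV       35 -19 3
ROT       -19 3 35
MOD       -19 3
PUSH 0    -19 3 0
POP       -19 3
MUL       -57
NEG       57
PUSH 2    57 2
SUB       55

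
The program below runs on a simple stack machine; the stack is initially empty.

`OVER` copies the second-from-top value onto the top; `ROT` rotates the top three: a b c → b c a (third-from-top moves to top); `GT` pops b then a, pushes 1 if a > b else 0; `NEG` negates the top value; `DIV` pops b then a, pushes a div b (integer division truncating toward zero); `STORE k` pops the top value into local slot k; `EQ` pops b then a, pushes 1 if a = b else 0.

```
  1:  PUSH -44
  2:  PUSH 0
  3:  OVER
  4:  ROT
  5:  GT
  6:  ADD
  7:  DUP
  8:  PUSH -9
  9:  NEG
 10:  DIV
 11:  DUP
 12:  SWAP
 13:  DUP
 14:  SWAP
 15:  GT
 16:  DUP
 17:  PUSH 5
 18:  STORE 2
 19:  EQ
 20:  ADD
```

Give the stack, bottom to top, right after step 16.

[0, 0, 0, 0]

PUSH -44 : -44
PUSH 0   : -44 0
OVER     : -44 0 -44
ROT      : 0 -44 -44
GT       : 0 0
ADD      : 0
DUP      : 0 0
PUSH -9  : 0 0 -9
NEG      : 0 0 9
DIV      : 0 0
DUP      : 0 0 0
SWAP     : 0 0 0
DUP      : 0 0 0 0
SWAP     : 0 0 0 0
GT       : 0 0 0
DUP      : 0 0 0 0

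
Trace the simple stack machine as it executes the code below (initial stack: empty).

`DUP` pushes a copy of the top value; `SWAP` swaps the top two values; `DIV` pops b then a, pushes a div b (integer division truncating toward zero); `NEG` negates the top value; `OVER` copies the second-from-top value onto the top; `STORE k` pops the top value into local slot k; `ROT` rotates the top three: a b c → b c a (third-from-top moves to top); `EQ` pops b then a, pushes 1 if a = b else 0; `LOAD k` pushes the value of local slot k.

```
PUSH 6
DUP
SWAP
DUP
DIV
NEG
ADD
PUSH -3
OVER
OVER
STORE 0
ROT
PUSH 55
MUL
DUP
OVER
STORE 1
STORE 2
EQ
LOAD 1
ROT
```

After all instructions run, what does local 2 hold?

PUSH 6  → 6
DUP     → 6 6
SWAP    → 6 6
DUP     → 6 6 6
DIV     → 6 1
NEG     → 6 -1
ADD     → 5
PUSH -3 → 5 -3
OVER    → 5 -3 5
OVER    → 5 -3 5 -3
STORE 0 → 5 -3 5
ROT     → -3 5 5
PUSH 55 → -3 5 5 55
MUL     → -3 5 275
DUP     → -3 5 275 275
OVER    → -3 5 275 275 275
STORE 1 → -3 5 275 275
STORE 2 → -3 5 275
EQ      → -3 0
LOAD 1  → -3 0 275
ROT     → 0 275 -3

275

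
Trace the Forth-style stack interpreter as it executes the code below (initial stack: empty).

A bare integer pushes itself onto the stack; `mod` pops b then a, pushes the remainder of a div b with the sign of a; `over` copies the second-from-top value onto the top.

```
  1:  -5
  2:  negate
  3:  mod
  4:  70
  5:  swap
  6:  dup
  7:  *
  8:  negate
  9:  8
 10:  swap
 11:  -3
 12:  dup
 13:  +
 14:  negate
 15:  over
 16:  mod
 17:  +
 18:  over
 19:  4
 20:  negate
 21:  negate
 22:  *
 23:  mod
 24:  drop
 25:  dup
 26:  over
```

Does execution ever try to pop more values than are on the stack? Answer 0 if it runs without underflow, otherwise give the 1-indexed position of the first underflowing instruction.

-5      [-5]
negate  [5]
mod  — needs 2 operands, stack has 1 → underflow

3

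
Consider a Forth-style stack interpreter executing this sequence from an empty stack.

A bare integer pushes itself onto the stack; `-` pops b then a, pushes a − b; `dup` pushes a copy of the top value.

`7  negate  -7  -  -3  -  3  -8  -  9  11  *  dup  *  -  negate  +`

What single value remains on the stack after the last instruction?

9793

7      : 7
negate : -7
-7     : -7 -7
-      : 0
-3     : 0 -3
-      : 3
3      : 3 3
-8     : 3 3 -8
-      : 3 11
9      : 3 11 9
11     : 3 11 9 11
*      : 3 11 99
dup    : 3 11 99 99
*      : 3 11 9801
-      : 3 -9790
negate : 3 9790
+      : 9793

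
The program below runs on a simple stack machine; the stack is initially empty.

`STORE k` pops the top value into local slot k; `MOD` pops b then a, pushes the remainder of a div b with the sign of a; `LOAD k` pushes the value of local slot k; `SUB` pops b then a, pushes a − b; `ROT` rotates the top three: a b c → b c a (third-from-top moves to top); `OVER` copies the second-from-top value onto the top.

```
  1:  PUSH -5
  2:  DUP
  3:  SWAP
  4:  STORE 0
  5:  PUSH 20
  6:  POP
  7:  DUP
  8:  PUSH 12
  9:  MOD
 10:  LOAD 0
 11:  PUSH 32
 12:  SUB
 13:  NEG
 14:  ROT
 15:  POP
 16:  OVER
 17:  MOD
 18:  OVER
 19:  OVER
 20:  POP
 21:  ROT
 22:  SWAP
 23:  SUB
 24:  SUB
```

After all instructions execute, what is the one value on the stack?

2

PUSH -5 → -5
DUP     → -5 -5
SWAP    → -5 -5
STORE 0 → -5
PUSH 20 → -5 20
POP     → -5
DUP     → -5 -5
PUSH 12 → -5 -5 12
MOD     → -5 -5
LOAD 0  → -5 -5 -5
PUSH 32 → -5 -5 -5 32
SUB     → -5 -5 -37
NEG     → -5 -5 37
ROT     → -5 37 -5
POP     → -5 37
OVER    → -5 37 -5
MOD     → -5 2
OVER    → -5 2 -5
OVER    → -5 2 -5 2
POP     → -5 2 -5
ROT     → 2 -5 -5
SWAP    → 2 -5 -5
SUB     → 2 0
SUB     → 2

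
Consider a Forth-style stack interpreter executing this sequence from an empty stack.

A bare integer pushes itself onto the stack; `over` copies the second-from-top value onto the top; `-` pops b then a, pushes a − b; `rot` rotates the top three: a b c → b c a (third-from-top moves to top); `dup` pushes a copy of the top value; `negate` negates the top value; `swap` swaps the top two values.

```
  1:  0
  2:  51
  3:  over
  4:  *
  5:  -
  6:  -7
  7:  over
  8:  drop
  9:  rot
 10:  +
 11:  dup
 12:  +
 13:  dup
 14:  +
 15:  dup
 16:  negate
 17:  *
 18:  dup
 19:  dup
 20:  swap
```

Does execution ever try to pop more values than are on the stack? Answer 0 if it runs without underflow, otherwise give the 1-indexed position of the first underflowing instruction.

9

0    -> 0
51   -> 0 51
over -> 0 51 0
*    -> 0 0
-    -> 0
-7   -> 0 -7
over -> 0 -7 0
drop -> 0 -7
rot  — needs 3 operands, stack has 2 → underflow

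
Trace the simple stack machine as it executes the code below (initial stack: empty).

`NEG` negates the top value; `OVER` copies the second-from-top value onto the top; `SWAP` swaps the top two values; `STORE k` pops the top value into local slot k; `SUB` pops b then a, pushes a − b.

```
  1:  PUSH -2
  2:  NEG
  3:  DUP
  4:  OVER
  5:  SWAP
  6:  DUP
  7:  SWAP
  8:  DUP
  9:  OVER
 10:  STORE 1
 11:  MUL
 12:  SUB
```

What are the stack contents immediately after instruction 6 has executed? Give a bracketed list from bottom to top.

[2, 2, 2, 2]

PUSH -2 -> [-2]
NEG     -> [2]
DUP     -> [2, 2]
OVER    -> [2, 2, 2]
SWAP    -> [2, 2, 2]
DUP     -> [2, 2, 2, 2]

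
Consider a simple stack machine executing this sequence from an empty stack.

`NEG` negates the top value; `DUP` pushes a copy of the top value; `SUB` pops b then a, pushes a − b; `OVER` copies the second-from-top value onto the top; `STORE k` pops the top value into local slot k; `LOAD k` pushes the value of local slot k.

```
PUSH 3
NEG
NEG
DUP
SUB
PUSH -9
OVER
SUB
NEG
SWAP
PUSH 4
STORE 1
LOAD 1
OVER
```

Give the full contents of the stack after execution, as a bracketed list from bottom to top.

PUSH 3  : [3]
NEG     : [-3]
NEG     : [3]
DUP     : [3, 3]
SUB     : [0]
PUSH -9 : [0, -9]
OVER    : [0, -9, 0]
SUB     : [0, -9]
NEG     : [0, 9]
SWAP    : [9, 0]
PUSH 4  : [9, 0, 4]
STORE 1 : [9, 0]
LOAD 1  : [9, 0, 4]
OVER    : [9, 0, 4, 0]

[9, 0, 4, 0]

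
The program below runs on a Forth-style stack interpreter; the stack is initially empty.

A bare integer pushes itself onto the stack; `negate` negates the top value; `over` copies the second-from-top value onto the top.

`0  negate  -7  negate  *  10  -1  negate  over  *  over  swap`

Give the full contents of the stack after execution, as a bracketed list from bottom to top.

0       0
negate  0
-7      0 -7
negate  0 7
*       0
10      0 10
-1      0 10 -1
negate  0 10 1
over    0 10 1 10
*       0 10 10
over    0 10 10 10
swap    0 10 10 10

[0, 10, 10, 10]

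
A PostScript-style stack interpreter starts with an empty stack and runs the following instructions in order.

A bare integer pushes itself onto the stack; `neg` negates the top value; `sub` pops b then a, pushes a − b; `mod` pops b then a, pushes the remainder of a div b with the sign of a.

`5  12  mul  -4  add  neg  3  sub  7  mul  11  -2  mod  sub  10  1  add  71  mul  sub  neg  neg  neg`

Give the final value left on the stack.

1195

5   -> 5
12  -> 5 12
mul -> 60
-4  -> 60 -4
add -> 56
neg -> -56
3   -> -56 3
sub -> -59
7   -> -59 7
mul -> -413
11  -> -413 11
-2  -> -413 11 -2
mod -> -413 1
sub -> -414
10  -> -414 10
1   -> -414 10 1
add -> -414 11
71  -> -414 11 71
mul -> -414 781
sub -> -1195
neg -> 1195
neg -> -1195
neg -> 1195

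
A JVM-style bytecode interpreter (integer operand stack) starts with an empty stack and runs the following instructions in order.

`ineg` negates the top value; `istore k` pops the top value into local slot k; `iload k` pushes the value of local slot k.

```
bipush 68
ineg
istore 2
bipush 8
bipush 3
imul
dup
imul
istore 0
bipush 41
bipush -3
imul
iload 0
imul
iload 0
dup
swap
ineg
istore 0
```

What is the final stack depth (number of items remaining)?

2

bipush 68  [68]
ineg       [-68]
istore 2   []
bipush 8   [8]
bipush 3   [8, 3]
imul       [24]
dup        [24, 24]
imul       [576]
istore 0   []
bipush 41  [41]
bipush -3  [41, -3]
imul       [-123]
iload 0    [-123, 576]
imul       [-70848]
iload 0    [-70848, 576]
dup        [-70848, 576, 576]
swap       [-70848, 576, 576]
ineg       [-70848, 576, -576]
istore 0   [-70848, 576]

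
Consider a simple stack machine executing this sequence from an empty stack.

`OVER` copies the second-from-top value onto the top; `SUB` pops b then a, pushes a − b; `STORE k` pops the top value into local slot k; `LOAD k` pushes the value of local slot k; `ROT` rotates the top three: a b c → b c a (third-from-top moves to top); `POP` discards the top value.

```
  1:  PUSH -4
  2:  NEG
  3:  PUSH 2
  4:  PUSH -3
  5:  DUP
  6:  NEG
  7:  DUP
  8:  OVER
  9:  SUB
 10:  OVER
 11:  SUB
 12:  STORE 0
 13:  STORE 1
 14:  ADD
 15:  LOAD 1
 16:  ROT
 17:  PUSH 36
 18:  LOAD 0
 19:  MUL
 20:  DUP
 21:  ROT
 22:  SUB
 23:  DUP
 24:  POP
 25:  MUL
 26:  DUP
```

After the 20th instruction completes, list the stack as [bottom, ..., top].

PUSH -4  [-4]
NEG      [4]
PUSH 2   [4, 2]
PUSH -3  [4, 2, -3]
DUP      [4, 2, -3, -3]
NEG      [4, 2, -3, 3]
DUP      [4, 2, -3, 3, 3]
OVER     [4, 2, -3, 3, 3, 3]
SUB      [4, 2, -3, 3, 0]
OVER     [4, 2, -3, 3, 0, 3]
SUB      [4, 2, -3, 3, -3]
STORE 0  [4, 2, -3, 3]
STORE 1  [4, 2, -3]
ADD      [4, -1]
LOAD 1   [4, -1, 3]
ROT      [-1, 3, 4]
PUSH 36  [-1, 3, 4, 36]
LOAD 0   [-1, 3, 4, 36, -3]
MUL      [-1, 3, 4, -108]
DUP      [-1, 3, 4, -108, -108]

[-1, 3, 4, -108, -108]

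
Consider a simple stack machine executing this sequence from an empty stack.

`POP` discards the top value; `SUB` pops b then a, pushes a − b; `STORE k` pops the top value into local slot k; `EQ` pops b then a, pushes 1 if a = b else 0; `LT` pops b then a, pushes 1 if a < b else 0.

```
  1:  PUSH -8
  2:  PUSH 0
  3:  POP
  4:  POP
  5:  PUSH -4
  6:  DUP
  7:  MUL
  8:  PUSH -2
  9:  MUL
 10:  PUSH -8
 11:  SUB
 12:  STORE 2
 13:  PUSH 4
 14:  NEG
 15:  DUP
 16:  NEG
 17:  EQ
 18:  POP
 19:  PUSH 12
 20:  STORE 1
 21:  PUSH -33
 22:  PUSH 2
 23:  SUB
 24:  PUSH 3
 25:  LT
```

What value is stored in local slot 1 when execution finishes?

PUSH -8  : -8
PUSH 0   : -8 0
POP      : -8
POP      : (empty)
PUSH -4  : -4
DUP      : -4 -4
MUL      : 16
PUSH -2  : 16 -2
MUL      : -32
PUSH -8  : -32 -8
SUB      : -24
STORE 2  : (empty)
PUSH 4   : 4
NEG      : -4
DUP      : -4 -4
NEG      : -4 4
EQ       : 0
POP      : (empty)
PUSH 12  : 12
STORE 1  : (empty)
PUSH -33 : -33
PUSH 2   : -33 2
SUB      : -35
PUSH 3   : -35 3
LT       : 1

12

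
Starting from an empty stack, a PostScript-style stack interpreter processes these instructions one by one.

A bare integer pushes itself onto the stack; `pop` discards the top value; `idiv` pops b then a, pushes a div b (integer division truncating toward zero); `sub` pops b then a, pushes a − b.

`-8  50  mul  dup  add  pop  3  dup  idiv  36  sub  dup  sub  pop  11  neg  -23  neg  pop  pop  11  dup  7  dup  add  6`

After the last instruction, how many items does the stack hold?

-8   → [-8]
50   → [-8, 50]
mul  → [-400]
dup  → [-400, -400]
add  → [-800]
pop  → []
3    → [3]
dup  → [3, 3]
idiv → [1]
36   → [1, 36]
sub  → [-35]
dup  → [-35, -35]
sub  → [0]
pop  → []
11   → [11]
neg  → [-11]
-23  → [-11, -23]
neg  → [-11, 23]
pop  → [-11]
pop  → []
11   → [11]
dup  → [11, 11]
7    → [11, 11, 7]
dup  → [11, 11, 7, 7]
add  → [11, 11, 14]
6    → [11, 11, 14, 6]

4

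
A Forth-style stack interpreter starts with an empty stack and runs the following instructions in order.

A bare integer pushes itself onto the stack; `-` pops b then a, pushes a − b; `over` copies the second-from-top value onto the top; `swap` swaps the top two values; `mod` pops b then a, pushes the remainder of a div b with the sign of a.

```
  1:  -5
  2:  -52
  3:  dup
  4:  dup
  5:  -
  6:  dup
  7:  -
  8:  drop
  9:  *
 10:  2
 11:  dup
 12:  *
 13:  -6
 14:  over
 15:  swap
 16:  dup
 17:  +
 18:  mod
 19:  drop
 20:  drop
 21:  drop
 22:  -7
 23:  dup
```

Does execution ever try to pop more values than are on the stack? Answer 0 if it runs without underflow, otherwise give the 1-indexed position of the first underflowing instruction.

0

-5   : [-5]
-52  : [-5, -52]
dup  : [-5, -52, -52]
dup  : [-5, -52, -52, -52]
-    : [-5, -52, 0]
dup  : [-5, -52, 0, 0]
-    : [-5, -52, 0]
drop : [-5, -52]
*    : [260]
2    : [260, 2]
dup  : [260, 2, 2]
*    : [260, 4]
-6   : [260, 4, -6]
over : [260, 4, -6, 4]
swap : [260, 4, 4, -6]
dup  : [260, 4, 4, -6, -6]
+    : [260, 4, 4, -12]
mod  : [260, 4, 4]
drop : [260, 4]
drop : [260]
drop : []
-7   : [-7]
dup  : [-7, -7]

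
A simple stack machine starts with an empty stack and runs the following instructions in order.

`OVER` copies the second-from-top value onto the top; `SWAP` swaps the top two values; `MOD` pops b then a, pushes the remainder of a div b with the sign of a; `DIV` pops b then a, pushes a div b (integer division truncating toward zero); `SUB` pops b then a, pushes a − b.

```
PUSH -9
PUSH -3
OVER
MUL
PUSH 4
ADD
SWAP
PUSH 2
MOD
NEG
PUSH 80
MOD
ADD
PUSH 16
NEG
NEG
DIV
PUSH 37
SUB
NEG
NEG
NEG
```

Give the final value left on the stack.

PUSH -9 : [-9]
PUSH -3 : [-9, -3]
OVER    : [-9, -3, -9]
MUL     : [-9, 27]
PUSH 4  : [-9, 27, 4]
ADD     : [-9, 31]
SWAP    : [31, -9]
PUSH 2  : [31, -9, 2]
MOD     : [31, -1]
NEG     : [31, 1]
PUSH 80 : [31, 1, 80]
MOD     : [31, 1]
ADD     : [32]
PUSH 16 : [32, 16]
NEG     : [32, -16]
NEG     : [32, 16]
DIV     : [2]
PUSH 37 : [2, 37]
SUB     : [-35]
NEG     : [35]
NEG     : [-35]
NEG     : [35]

35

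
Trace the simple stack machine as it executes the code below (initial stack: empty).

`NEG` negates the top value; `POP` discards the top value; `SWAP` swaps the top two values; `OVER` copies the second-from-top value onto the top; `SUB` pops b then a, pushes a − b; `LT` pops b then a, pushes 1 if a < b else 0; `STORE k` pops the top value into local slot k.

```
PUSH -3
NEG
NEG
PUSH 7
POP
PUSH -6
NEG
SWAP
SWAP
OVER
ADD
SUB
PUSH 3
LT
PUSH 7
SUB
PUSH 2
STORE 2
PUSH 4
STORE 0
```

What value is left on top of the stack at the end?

PUSH -3 → -3
NEG     → 3
NEG     → -3
PUSH 7  → -3 7
POP     → -3
PUSH -6 → -3 -6
NEG     → -3 6
SWAP    → 6 -3
SWAP    → -3 6
OVER    → -3 6 -3
ADD     → -3 3
SUB     → -6
PUSH 3  → -6 3
LT      → 1
PUSH 7  → 1 7
SUB     → -6
PUSH 2  → -6 2
STORE 2 → -6
PUSH 4  → -6 4
STORE 0 → -6

-6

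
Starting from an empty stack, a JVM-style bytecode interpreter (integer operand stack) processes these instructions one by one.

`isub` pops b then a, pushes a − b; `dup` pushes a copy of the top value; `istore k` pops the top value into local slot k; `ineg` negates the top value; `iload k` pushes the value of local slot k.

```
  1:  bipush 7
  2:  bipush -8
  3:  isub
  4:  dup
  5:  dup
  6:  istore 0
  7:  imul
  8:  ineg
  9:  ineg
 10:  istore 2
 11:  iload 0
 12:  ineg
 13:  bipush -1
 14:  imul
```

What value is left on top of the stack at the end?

15

bipush 7  -> [7]
bipush -8 -> [7, -8]
isub      -> [15]
dup       -> [15, 15]
dup       -> [15, 15, 15]
istore 0  -> [15, 15]
imul      -> [225]
ineg      -> [-225]
ineg      -> [225]
istore 2  -> []
iload 0   -> [15]
ineg      -> [-15]
bipush -1 -> [-15, -1]
imul      -> [15]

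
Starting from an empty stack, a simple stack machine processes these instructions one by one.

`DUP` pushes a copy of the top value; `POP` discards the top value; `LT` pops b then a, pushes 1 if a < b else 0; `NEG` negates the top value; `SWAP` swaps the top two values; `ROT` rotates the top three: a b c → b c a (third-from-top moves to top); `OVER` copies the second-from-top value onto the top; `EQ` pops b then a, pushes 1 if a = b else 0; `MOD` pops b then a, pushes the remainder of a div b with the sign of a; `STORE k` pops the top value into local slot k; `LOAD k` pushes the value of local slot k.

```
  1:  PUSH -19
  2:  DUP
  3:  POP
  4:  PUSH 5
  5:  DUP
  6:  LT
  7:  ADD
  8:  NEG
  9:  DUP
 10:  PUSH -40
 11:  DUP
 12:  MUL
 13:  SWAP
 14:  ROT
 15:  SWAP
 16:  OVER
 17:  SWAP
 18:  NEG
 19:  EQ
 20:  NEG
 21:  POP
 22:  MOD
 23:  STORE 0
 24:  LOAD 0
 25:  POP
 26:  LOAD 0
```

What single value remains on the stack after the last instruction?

PUSH -19 : -19
DUP      : -19 -19
POP      : -19
PUSH 5   : -19 5
DUP      : -19 5 5
LT       : -19 0
ADD      : -19
NEG      : 19
DUP      : 19 19
PUSH -40 : 19 19 -40
DUP      : 19 19 -40 -40
MUL      : 19 19 1600
SWAP     : 19 1600 19
ROT      : 1600 19 19
SWAP     : 1600 19 19
OVER     : 1600 19 19 19
SWAP     : 1600 19 19 19
NEG      : 1600 19 19 -19
EQ       : 1600 19 0
NEG      : 1600 19 0
POP      : 1600 19
MOD      : 4
STORE 0  : (empty)
LOAD 0   : 4
POP      : (empty)
LOAD 0   : 4

4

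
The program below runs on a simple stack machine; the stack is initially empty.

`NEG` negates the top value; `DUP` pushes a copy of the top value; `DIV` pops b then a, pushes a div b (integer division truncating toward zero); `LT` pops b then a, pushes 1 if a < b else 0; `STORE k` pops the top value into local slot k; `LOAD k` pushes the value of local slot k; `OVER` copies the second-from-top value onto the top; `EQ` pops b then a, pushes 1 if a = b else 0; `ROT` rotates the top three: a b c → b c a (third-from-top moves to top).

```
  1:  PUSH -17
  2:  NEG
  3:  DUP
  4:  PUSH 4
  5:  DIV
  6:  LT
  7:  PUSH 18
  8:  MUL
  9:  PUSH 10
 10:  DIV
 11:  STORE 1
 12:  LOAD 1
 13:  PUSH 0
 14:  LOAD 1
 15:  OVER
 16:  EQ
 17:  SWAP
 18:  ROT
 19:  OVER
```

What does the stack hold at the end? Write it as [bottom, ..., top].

PUSH -17 : [-17]
NEG      : [17]
DUP      : [17, 17]
PUSH 4   : [17, 17, 4]
DIV      : [17, 4]
LT       : [0]
PUSH 18  : [0, 18]
MUL      : [0]
PUSH 10  : [0, 10]
DIV      : [0]
STORE 1  : []
LOAD 1   : [0]
PUSH 0   : [0, 0]
LOAD 1   : [0, 0, 0]
OVER     : [0, 0, 0, 0]
EQ       : [0, 0, 1]
SWAP     : [0, 1, 0]
ROT      : [1, 0, 0]
OVER     : [1, 0, 0, 0]

[1, 0, 0, 0]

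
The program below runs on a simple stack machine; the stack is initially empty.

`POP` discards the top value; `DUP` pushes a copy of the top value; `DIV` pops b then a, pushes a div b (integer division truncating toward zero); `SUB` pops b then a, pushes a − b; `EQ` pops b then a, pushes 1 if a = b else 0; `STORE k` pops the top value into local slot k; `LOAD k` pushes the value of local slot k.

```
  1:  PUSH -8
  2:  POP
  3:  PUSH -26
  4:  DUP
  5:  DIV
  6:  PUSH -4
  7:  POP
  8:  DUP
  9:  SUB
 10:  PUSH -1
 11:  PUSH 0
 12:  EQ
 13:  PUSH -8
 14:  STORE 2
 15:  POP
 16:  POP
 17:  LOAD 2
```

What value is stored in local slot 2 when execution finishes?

-8

PUSH -8   [-8]
POP       []
PUSH -26  [-26]
DUP       [-26, -26]
DIV       [1]
PUSH -4   [1, -4]
POP       [1]
DUP       [1, 1]
SUB       [0]
PUSH -1   [0, -1]
PUSH 0    [0, -1, 0]
EQ        [0, 0]
PUSH -8   [0, 0, -8]
STORE 2   [0, 0]
POP       [0]
POP       []
LOAD 2    [-8]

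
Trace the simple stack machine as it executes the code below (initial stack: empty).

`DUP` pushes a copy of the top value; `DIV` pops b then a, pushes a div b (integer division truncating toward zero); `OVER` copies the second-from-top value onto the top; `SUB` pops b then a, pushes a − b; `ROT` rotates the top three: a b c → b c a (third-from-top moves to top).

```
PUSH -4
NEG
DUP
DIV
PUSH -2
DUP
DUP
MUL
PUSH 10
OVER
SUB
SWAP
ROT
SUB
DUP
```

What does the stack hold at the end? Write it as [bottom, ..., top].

PUSH -4 → -4
NEG     → 4
DUP     → 4 4
DIV     → 1
PUSH -2 → 1 -2
DUP     → 1 -2 -2
DUP     → 1 -2 -2 -2
MUL     → 1 -2 4
PUSH 10 → 1 -2 4 10
OVER    → 1 -2 4 10 4
SUB     → 1 -2 4 6
SWAP    → 1 -2 6 4
ROT     → 1 6 4 -2
SUB     → 1 6 6
DUP     → 1 6 6 6

[1, 6, 6, 6]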